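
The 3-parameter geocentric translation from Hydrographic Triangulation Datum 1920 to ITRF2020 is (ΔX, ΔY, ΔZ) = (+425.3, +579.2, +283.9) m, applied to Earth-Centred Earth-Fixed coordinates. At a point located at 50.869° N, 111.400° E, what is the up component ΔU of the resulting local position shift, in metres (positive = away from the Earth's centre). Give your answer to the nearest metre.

At φ = 50.869°, λ = 111.400°: sin φ = 0.775705, cos φ = 0.631096, sin λ = 0.931056, cos λ = -0.364877.
ΔU = cos φ cos λ·ΔX + cos φ sin λ·ΔY + sin φ·ΔZ = (0.631096)(-0.364877)(425.3) + (0.631096)(0.931056)(579.2) + (0.775705)(283.9) = 462.62 m.

ΔU = 463 m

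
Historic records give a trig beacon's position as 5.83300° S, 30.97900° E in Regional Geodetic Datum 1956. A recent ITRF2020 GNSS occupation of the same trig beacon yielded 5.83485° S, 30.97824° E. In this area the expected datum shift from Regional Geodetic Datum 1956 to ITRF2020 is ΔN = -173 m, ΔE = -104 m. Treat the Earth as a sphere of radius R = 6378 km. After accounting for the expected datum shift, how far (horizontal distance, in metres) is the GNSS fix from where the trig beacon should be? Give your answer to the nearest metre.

38 m

Observed coordinate differences: Δφ = -0.00185°, Δλ = -0.00076°.
Converting to metres (1° lat = 111317 m, cos φ = 0.994822): observed ΔN = -205.9 m, observed ΔE = -84.2 m.
Subtracting the expected shift leaves a residual of -205.9 − (-173) = -32.9 m north and -84.2 − (-104) = 19.8 m east.
Residual distance = √((-32.9)² + 19.8²) = 38.4 m.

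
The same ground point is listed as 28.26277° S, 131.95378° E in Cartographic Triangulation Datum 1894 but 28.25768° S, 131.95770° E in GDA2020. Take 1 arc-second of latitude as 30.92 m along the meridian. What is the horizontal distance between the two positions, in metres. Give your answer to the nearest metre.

685 m

Δφ = -28.25768° − -28.26277° = +0.00509°; Δλ = 131.95770° − 131.95378° = +0.00392°.
1° of latitude = 3600 × 30.92 = 111312 m.
ΔN = Δφ × 111312 = 566.6 m; ΔE = Δλ × 111312 × cos(-28.26277°) = +0.00392 × 111312 × 0.880785 = 384.3 m.
Distance = √(ΔE² + ΔN²) = √(384.3² + 566.6²) = 684.6 m.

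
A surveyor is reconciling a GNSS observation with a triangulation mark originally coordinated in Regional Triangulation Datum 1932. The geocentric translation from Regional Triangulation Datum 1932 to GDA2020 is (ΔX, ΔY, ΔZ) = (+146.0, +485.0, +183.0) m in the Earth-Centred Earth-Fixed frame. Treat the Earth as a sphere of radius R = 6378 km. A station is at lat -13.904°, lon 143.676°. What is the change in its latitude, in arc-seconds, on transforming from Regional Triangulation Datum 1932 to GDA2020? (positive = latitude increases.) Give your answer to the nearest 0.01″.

Δφ = 7.06″

sin φ = -0.240296, cos φ = 0.970700, sin λ = 0.592351, cos λ = -0.805680.
North component: ΔN = −sin φ cos λ·ΔX − sin φ sin λ·ΔY + cos φ·ΔZ = −(-0.240296)(-0.805680)(146.0) − (-0.240296)(0.592351)(485.0) + (0.970700)(183.0) = 218.41 m.
1° of latitude spans πR/180 = 111317 m, so Δφ = 218.41 / 111317 × 3600 = 7.063″.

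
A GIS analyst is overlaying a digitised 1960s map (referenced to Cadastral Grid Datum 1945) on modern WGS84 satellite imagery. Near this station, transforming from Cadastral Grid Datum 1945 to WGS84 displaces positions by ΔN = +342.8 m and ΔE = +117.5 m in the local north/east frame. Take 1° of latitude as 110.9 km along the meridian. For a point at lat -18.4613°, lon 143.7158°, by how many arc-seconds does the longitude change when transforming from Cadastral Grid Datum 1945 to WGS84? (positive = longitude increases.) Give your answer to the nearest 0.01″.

Δλ = 4.02″

At latitude -18.4613°, cos φ = 0.948538.
1° of longitude at this latitude = 110.9 × cos φ = 105.19 km, so Δλ = 117.5 / 105192.8 = 0.0011170° = 4.021″.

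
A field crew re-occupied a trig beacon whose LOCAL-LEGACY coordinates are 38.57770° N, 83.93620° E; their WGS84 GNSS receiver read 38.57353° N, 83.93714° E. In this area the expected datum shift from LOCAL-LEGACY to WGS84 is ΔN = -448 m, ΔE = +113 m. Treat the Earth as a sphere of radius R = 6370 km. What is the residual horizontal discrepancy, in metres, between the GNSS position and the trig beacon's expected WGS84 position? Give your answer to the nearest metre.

Observed coordinate differences: Δφ = -0.00417°, Δλ = +0.00094°.
Converting to metres (1° lat = 111177 m, cos φ = 0.781763): observed ΔN = -463.6 m, observed ΔE = 81.7 m.
Subtracting the expected shift leaves a residual of -463.6 − (-448) = -15.6 m north and 81.7 − (113) = -31.3 m east.
Residual distance = √((-15.6)² + (-31.3)²) = 35.0 m.

35 m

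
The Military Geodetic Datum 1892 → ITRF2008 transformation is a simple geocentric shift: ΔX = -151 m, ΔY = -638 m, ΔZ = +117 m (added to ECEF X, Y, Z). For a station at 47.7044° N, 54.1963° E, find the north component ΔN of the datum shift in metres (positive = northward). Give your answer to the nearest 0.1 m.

The local north axis is (−sin φ cos λ, −sin φ sin λ, cos φ), giving ΔN = 65.341 + 382.737 + 78.736 = 526.81 m.

ΔN = 526.8 m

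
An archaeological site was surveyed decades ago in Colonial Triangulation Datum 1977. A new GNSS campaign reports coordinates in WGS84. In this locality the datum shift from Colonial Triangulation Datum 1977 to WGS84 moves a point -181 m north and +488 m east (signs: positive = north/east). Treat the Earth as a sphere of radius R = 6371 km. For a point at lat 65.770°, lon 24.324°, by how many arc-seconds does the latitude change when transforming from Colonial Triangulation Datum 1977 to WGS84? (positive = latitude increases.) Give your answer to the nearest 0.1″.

On a sphere of radius R, 1 rad of latitude = R, so Δφ = ΔN / R = -181.0 / 6371000 = -2.8410e-05 rad = -5.860″.

Δφ = -5.9″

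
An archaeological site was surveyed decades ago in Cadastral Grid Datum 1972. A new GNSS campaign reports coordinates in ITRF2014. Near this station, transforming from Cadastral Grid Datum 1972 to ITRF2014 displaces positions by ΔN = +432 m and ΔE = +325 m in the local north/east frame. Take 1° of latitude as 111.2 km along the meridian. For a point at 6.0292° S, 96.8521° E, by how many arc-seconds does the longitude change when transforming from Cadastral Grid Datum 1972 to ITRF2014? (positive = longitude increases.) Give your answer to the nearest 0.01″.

Δλ = 10.58″

At latitude -6.0292°, cos φ = 0.994468.
1° of longitude at this latitude = 111.2 × cos φ = 110.58 km, so Δλ = 325.0 / 110584.9 = 0.0029389° = 10.580″.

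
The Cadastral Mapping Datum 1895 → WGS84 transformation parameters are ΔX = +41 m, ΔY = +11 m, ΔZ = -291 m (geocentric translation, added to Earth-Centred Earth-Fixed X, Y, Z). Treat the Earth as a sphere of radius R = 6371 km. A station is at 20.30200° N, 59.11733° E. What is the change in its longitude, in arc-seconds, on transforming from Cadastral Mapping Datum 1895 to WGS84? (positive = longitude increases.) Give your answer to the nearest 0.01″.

sin φ = 0.346968, cos φ = 0.937877, sin λ = 0.858220, cos λ = 0.513282.
East component: ΔE = −sin λ·ΔX + cos λ·ΔY = −(0.858220)(41) + (0.513282)(11) = -29.54 m.
1° of latitude spans πR/180 = 111195 m; at latitude φ, 1° of longitude spans that × cos φ = 104287.1 m, so Δλ = -29.54 / 104287.1 × 3600 = -1.020″.

Δλ = -1.02″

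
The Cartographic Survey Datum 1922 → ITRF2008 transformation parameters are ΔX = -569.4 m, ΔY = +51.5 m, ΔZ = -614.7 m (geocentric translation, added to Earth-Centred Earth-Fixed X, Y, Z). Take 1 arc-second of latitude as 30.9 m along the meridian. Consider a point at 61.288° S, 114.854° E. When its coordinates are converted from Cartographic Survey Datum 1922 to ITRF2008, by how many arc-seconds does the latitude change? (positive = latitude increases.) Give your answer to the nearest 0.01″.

Δφ = -1.44″

sin φ = -0.877046, cos φ = 0.480407, sin λ = 0.907382, cos λ = -0.420307.
North component: ΔN = −sin φ cos λ·ΔX − sin φ sin λ·ΔY + cos φ·ΔZ = −(-0.877046)(-0.420307)(-569.4) − (-0.877046)(0.907382)(51.5) + (0.480407)(-614.7) = -44.42 m.
1° of latitude spans 3600 × 30.90 = 111240 m, so Δφ = -44.42 / 111240 × 3600 = -1.438″.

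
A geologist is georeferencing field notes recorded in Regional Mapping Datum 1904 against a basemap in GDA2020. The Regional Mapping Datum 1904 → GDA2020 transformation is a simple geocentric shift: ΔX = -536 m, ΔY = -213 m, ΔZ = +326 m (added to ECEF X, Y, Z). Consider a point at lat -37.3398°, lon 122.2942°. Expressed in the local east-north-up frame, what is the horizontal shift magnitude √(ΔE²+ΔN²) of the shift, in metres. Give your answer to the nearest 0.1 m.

652.8 m

At φ = -37.3398°, λ = 122.2942°: sin φ = -0.606541, cos φ = 0.795052, sin λ = 0.845316, cos λ = -0.534267.
ΔE = −sin λ·ΔX + cos λ·ΔY = −(0.845316)·(-536) + (-0.534267)·(-213) = 566.89 m.
ΔN = −sin φ cos λ·ΔX − sin φ sin λ·ΔY + cos φ·ΔZ = −(-0.606541)(-0.534267)(-536) − (-0.606541)(0.845316)(-213) + (0.795052)(326) = 323.67 m.
Horizontal magnitude = √(ΔE² + ΔN²) = √(566.89² + 323.67²) = 652.78 m.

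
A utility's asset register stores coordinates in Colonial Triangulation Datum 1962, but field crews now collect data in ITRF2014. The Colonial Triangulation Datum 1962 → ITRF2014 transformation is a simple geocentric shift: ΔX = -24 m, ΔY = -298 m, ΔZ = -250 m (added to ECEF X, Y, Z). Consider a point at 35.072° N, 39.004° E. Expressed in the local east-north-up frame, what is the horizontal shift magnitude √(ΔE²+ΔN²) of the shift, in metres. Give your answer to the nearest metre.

233 m

The local east axis at (φ, λ) is (−sin λ, cos λ, 0), so ΔE = −sin(39.004°)·(-24) + cos(39.004°)·(-298) = -216.47 m.
The local north axis is (−sin φ cos λ, −sin φ sin λ, cos φ), giving ΔN = 10.717 + 107.769 − 204.608 = -86.12 m.
Horizontal magnitude = √(ΔE² + ΔN²) = √((-216.47)² + (-86.12)²) = 232.97 m.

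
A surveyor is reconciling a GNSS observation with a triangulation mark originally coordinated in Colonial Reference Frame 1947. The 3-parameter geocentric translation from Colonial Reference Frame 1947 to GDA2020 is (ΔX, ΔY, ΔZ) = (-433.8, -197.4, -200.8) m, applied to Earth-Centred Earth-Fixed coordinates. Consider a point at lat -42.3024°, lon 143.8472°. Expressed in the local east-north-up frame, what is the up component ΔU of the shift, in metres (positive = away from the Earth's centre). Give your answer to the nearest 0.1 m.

At φ = -42.3024°, λ = 143.8472°: sin φ = -0.673043, cos φ = 0.739603, sin λ = 0.589941, cos λ = -0.807447.
ΔU = cos φ cos λ·ΔX + cos φ sin λ·ΔY + sin φ·ΔZ = (0.739603)(-0.807447)(-433.8) + (0.739603)(0.589941)(-197.4) + (-0.673043)(-200.8) = 308.08 m.

ΔU = 308.1 m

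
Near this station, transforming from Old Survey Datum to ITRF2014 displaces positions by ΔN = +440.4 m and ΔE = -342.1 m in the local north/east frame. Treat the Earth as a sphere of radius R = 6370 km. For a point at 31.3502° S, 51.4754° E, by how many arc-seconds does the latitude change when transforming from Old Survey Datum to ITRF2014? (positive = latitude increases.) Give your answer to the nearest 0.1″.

On a sphere of radius R, 1 rad of latitude = R, so Δφ = ΔN / R = 440.4 / 6370000 = 6.9137e-05 rad = 14.260″.

Δφ = 14.3″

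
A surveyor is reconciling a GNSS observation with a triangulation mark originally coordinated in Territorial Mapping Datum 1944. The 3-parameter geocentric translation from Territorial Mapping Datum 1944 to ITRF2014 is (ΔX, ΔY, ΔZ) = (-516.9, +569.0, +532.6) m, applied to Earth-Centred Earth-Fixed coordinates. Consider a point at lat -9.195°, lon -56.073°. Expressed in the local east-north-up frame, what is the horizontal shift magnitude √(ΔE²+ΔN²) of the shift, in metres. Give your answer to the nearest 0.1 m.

419.3 m

The local east axis at (φ, λ) is (−sin λ, cos λ, 0), so ΔE = −sin(-56.073°)·(-516.9) + cos(-56.073°)·569.0 = -111.32 m.
The local north axis is (−sin φ cos λ, −sin φ sin λ, cos φ), giving ΔN = -46.101 − 75.444 + 525.756 = 404.21 m.
Horizontal magnitude = √(ΔE² + ΔN²) = √((-111.32)² + 404.21²) = 419.26 m.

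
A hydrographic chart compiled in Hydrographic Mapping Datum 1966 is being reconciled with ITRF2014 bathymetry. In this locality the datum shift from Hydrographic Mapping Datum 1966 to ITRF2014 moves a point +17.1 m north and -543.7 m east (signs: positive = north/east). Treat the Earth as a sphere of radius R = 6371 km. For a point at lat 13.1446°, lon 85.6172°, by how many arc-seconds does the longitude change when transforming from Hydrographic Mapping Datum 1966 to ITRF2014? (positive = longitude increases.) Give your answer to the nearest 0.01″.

At latitude 13.1446°, cos φ = 0.973799.
One radian of longitude at latitude φ spans R cos φ, so Δλ = ΔE / (R cos φ) = -543.7 / (6371000 × 0.973799) = -8.7636e-05 rad = -18.076″.

Δλ = -18.08″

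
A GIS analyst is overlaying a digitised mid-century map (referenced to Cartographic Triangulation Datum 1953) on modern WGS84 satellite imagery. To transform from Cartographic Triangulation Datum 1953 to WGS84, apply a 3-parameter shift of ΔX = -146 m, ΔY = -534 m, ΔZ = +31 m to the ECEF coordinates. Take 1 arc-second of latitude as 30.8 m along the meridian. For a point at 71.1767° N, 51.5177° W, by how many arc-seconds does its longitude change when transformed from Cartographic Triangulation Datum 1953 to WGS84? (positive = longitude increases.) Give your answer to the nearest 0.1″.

sin φ = 0.946518, cos φ = 0.322651, sin λ = -0.782800, cos λ = 0.622273.
East component: ΔE = −sin λ·ΔX + cos λ·ΔY = −(-0.782800)(-146) + (0.622273)(-534) = -446.58 m.
1° of latitude spans 3600 × 30.80 = 110880 m; at latitude φ, 1° of longitude spans that × cos φ = 35775.5 m, so Δλ = -446.58 / 35775.5 × 3600 = -44.938″.

Δλ = -44.9″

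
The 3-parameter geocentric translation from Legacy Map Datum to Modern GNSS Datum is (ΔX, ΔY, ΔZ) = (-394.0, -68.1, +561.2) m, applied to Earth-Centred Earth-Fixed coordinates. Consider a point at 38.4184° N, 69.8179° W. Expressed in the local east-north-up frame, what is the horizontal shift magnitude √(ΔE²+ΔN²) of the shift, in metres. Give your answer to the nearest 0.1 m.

624.0 m

At φ = 38.4184°, λ = -69.8179°: sin φ = 0.621399, cos φ = 0.783494, sin λ = -0.938601, cos λ = 0.345005.
ΔE = −sin λ·ΔX + cos λ·ΔY = −(-0.938601)·(-394.0) + (0.345005)·(-68.1) = -393.30 m.
ΔN = −sin φ cos λ·ΔX − sin φ sin λ·ΔY + cos φ·ΔZ = −(0.621399)(0.345005)(-394.0) − (0.621399)(-0.938601)(-68.1) + (0.783494)(561.2) = 484.45 m.
Horizontal magnitude = √(ΔE² + ΔN²) = √((-393.30)² + 484.45²) = 624.00 m.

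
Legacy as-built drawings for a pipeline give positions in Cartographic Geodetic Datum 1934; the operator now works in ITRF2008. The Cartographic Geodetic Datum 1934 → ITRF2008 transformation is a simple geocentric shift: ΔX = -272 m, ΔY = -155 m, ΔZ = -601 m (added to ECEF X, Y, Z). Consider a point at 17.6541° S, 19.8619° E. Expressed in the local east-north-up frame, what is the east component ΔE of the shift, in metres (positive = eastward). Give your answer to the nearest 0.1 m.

ΔE = -53.4 m

At φ = -17.6541°, λ = 19.8619°: sin φ = -0.303270, cos φ = 0.952905, sin λ = 0.339754, cos λ = 0.940514.
ΔE = −sin λ·ΔX + cos λ·ΔY = −(0.339754)·(-272) + (0.940514)·(-155) = -53.37 m.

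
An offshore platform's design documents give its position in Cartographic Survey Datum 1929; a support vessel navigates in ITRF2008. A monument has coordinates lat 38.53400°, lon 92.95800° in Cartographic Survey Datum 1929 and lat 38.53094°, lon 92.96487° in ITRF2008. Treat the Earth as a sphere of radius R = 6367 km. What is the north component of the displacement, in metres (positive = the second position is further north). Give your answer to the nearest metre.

ΔN = -340 m

Δφ = 38.53094° − 38.53400° = -0.00306°; Δλ = 92.96487° − 92.95800° = +0.00687°.
1° along a meridian = πR/180 = 111125 m.
ΔN = Δφ × 111125 = -340.0 m; ΔE = Δλ × 111125 × cos(38.53400°) = +0.00687 × 111125 × 0.782239 = 597.2 m.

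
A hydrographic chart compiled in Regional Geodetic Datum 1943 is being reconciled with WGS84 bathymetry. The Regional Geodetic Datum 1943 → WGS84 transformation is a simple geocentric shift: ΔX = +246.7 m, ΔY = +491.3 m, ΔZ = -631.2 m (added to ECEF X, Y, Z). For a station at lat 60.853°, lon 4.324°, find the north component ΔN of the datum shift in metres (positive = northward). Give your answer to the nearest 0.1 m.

ΔN = -554.6 m

The local north axis is (−sin φ cos λ, −sin φ sin λ, cos φ), giving ΔN = -214.848 − 32.352 − 307.427 = -554.63 m.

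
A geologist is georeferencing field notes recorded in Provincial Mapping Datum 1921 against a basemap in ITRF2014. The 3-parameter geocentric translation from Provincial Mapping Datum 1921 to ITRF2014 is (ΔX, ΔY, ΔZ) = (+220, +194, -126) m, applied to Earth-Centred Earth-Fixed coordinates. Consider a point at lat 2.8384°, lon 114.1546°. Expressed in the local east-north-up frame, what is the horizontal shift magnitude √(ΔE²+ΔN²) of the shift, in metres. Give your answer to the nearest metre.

309 m

At φ = 2.8384°, λ = 114.1546°: sin φ = 0.049519, cos φ = 0.998773, sin λ = 0.912445, cos λ = -0.409200.
ΔE = −sin λ·ΔX + cos λ·ΔY = −(0.912445)·(220) + (-0.409200)·(194) = -280.12 m.
ΔN = −sin φ cos λ·ΔX − sin φ sin λ·ΔY + cos φ·ΔZ = −(0.049519)(-0.409200)(220) − (0.049519)(0.912445)(194) + (0.998773)(-126) = -130.15 m.
Horizontal magnitude = √(ΔE² + ΔN²) = √((-280.12)² + (-130.15)²) = 308.88 m.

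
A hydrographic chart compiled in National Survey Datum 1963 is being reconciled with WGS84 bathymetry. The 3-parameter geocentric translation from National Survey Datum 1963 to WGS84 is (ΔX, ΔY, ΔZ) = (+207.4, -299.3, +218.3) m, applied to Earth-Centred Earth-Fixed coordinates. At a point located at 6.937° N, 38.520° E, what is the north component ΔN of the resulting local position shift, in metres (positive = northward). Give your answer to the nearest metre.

ΔN = 220 m

The local north axis is (−sin φ cos λ, −sin φ sin λ, cos φ), giving ΔN = -19.598 + 22.513 + 216.702 = 219.62 m.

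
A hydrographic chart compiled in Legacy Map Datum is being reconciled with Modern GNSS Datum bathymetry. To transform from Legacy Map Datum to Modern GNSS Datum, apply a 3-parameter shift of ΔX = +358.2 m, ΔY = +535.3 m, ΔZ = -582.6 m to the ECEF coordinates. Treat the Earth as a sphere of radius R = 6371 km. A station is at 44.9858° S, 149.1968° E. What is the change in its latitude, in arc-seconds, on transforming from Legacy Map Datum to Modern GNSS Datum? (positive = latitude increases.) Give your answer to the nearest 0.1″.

sin φ = -0.706932, cos φ = 0.707282, sin λ = 0.512091, cos λ = -0.858931.
North component: ΔN = −sin φ cos λ·ΔX − sin φ sin λ·ΔY + cos φ·ΔZ = −(-0.706932)(-0.858931)(358.2) − (-0.706932)(0.512091)(535.3) + (0.707282)(-582.6) = -435.78 m.
1° of latitude spans πR/180 = 111195 m, so Δφ = -435.78 / 111195 × 3600 = -14.109″.

Δφ = -14.1″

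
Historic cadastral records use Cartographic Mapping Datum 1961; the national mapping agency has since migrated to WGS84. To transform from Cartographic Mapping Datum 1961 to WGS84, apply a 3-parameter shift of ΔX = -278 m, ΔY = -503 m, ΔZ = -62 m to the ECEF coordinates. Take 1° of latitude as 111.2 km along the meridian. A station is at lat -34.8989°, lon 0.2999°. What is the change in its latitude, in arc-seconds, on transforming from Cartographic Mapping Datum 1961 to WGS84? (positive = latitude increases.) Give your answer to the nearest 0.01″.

Δφ = -6.84″

sin φ = -0.572130, cos φ = 0.820163, sin λ = 0.005234, cos λ = 0.999986.
North component: ΔN = −sin φ cos λ·ΔX − sin φ sin λ·ΔY + cos φ·ΔZ = −(-0.572130)(0.999986)(-278) − (-0.572130)(0.005234)(-503) + (0.820163)(-62) = -211.41 m.
1° of latitude spans 111200 m, so Δφ = -211.41 / 111200 × 3600 = -6.844″.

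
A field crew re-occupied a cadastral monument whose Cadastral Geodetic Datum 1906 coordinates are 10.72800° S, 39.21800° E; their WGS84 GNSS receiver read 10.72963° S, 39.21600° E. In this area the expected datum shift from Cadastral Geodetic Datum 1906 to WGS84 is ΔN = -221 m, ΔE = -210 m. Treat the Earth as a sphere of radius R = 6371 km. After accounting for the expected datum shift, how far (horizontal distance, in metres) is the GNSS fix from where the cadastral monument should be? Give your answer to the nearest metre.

41 m

Observed coordinate differences: Δφ = -0.00163°, Δλ = -0.00200°.
Converting to metres (1° lat = 111195 m, cos φ = 0.982522): observed ΔN = -181.2 m, observed ΔE = -218.5 m.
Subtracting the expected shift leaves a residual of -181.2 − (-221) = 39.8 m north and -218.5 − (-210) = -8.5 m east.
Residual distance = √(39.8² + (-8.5)²) = 40.7 m.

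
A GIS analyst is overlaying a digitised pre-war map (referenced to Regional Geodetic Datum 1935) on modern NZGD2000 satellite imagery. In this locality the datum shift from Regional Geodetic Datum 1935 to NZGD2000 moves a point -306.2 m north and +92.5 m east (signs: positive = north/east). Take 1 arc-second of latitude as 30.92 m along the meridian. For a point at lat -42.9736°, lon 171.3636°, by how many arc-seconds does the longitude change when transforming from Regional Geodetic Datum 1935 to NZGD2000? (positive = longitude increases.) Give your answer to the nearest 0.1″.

Δλ = 4.1″

At latitude -42.9736°, cos φ = 0.731668.
1″ of longitude at this latitude = 30.92 × cos φ = 22.6232 m, so Δλ = 92.5 / 22.6232 = 4.089″.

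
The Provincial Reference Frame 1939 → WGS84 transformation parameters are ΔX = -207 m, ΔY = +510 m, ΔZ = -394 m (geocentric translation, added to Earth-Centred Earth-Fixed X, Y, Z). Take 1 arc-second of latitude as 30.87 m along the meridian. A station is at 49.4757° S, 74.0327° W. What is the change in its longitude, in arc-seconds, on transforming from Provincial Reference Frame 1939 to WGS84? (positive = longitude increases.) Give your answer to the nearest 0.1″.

Δλ = -2.9″

sin φ = -0.760130, cos φ = 0.649770, sin λ = -0.961419, cos λ = 0.275089.
East component: ΔE = −sin λ·ΔX + cos λ·ΔY = −(-0.961419)(-207) + (0.275089)(510) = -58.72 m.
1° of latitude spans 3600 × 30.87 = 111132 m; at latitude φ, 1° of longitude spans that × cos φ = 72210.3 m, so Δλ = -58.72 / 72210.3 × 3600 = -2.927″.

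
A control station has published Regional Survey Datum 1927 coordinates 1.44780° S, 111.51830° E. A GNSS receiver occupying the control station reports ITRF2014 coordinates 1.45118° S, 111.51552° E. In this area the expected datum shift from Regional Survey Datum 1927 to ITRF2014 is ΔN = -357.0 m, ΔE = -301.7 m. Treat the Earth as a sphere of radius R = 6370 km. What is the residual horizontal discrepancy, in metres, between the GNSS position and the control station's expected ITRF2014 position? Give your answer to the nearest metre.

20 m

Observed coordinate differences: Δφ = -0.00338°, Δλ = -0.00278°.
Converting to metres (1° lat = 111177 m, cos φ = 0.999681): observed ΔN = -375.8 m, observed ΔE = -309.0 m.
Subtracting the expected shift leaves a residual of -375.8 − (-357.0) = -18.8 m north and -309.0 − (-301.7) = -7.3 m east.
Residual distance = √((-18.8)² + (-7.3)²) = 20.1 m.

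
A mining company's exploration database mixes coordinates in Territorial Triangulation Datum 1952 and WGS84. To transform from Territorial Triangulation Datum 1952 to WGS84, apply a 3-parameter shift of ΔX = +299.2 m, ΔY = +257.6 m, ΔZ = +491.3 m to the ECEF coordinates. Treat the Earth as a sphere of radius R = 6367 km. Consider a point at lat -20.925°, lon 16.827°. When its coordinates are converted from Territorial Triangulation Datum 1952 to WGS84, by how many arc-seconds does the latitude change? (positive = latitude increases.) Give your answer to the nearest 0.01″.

sin φ = -0.357146, cos φ = 0.934049, sin λ = 0.289483, cos λ = 0.957183.
North component: ΔN = −sin φ cos λ·ΔX − sin φ sin λ·ΔY + cos φ·ΔZ = −(-0.357146)(0.957183)(299.2) − (-0.357146)(0.289483)(257.6) + (0.934049)(491.3) = 587.81 m.
1° of latitude spans πR/180 = 111125 m, so Δφ = 587.81 / 111125 × 3600 = 19.043″.

Δφ = 19.04″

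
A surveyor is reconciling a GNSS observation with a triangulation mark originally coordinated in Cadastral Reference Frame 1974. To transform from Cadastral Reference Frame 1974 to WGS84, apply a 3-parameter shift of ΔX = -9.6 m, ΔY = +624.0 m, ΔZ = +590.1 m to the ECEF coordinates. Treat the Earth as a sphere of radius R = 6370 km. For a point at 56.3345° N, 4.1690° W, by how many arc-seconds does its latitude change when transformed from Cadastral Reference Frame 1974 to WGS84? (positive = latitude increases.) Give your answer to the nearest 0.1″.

sin φ = 0.832288, cos φ = 0.554343, sin λ = -0.072699, cos λ = 0.997354.
North component: ΔN = −sin φ cos λ·ΔX − sin φ sin λ·ΔY + cos φ·ΔZ = −(0.832288)(0.997354)(-9.6) − (0.832288)(-0.072699)(624.0) + (0.554343)(590.1) = 372.84 m.
1° of latitude spans πR/180 = 111177 m, so Δφ = 372.84 / 111177 × 3600 = 12.073″.

Δφ = 12.1″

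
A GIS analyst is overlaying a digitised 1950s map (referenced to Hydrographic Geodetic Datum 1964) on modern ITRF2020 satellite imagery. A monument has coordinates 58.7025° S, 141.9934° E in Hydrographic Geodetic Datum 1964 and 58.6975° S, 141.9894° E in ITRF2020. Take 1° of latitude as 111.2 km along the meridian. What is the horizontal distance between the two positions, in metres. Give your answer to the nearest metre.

602 m

Δφ = -58.6975° − -58.7025° = +0.0050°; Δλ = 141.9894° − 141.9934° = -0.0040°.
ΔN = Δφ × 111200 = 556.0 m; ΔE = Δλ × 111200 × cos(-58.7025°) = -0.0040 × 111200 × 0.519482 = -231.1 m.
Distance = √(ΔE² + ΔN²) = √((-231.1)² + 556.0²) = 602.1 m.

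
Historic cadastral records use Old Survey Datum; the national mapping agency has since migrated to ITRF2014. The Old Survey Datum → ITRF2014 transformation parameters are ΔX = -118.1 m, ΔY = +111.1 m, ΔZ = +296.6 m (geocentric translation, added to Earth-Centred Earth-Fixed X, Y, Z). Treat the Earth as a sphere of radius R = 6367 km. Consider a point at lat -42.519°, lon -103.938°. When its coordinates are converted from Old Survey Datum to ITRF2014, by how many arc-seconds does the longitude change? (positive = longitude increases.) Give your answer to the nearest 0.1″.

sin φ = -0.675835, cos φ = 0.737053, sin λ = -0.970557, cos λ = -0.240872.
East component: ΔE = −sin λ·ΔX + cos λ·ΔY = −(-0.970557)(-118.1) + (-0.240872)(111.1) = -141.38 m.
1° of latitude spans πR/180 = 111125 m; at latitude φ, 1° of longitude spans that × cos φ = 81905.1 m, so Δλ = -141.38 / 81905.1 × 3600 = -6.214″.

Δλ = -6.2″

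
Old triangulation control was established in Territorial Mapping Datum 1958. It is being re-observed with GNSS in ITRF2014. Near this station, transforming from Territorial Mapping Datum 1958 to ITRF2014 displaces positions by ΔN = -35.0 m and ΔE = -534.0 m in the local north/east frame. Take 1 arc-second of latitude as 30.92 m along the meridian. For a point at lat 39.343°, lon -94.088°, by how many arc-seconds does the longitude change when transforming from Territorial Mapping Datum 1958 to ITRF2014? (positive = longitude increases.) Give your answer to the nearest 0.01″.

Δλ = -22.33″

At latitude 39.343°, cos φ = 0.773365.
1″ of longitude at this latitude = 30.92 × cos φ = 23.9124 m, so Δλ = -534.0 / 23.9124 = -22.331″.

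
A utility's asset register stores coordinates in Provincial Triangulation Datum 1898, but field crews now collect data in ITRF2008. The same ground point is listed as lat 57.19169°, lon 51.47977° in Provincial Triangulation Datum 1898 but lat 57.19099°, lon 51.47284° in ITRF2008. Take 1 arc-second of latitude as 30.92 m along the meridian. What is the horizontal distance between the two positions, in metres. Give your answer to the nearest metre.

Δφ = 57.19099° − 57.19169° = -0.00070°; Δλ = 51.47284° − 51.47977° = -0.00693°.
1° of latitude = 3600 × 30.92 = 111312 m.
ΔN = Δφ × 111312 = -77.9 m; ΔE = Δλ × 111312 × cos(57.19169°) = -0.00693 × 111312 × 0.541830 = -418.0 m.
Distance = √(ΔE² + ΔN²) = √((-418.0)² + (-77.9)²) = 425.2 m.

425 m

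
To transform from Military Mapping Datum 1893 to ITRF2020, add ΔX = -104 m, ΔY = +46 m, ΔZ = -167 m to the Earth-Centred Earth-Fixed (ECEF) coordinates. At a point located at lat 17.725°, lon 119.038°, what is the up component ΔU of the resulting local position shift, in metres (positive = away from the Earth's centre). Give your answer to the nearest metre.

ΔU = 36 m

At φ = 17.725°, λ = 119.038°: sin φ = 0.304449, cos φ = 0.952529, sin λ = 0.874298, cos λ = -0.485390.
ΔU = cos φ cos λ·ΔX + cos φ sin λ·ΔY + sin φ·ΔZ = (0.952529)(-0.485390)(-104) + (0.952529)(0.874298)(46) + (0.304449)(-167) = 35.55 m.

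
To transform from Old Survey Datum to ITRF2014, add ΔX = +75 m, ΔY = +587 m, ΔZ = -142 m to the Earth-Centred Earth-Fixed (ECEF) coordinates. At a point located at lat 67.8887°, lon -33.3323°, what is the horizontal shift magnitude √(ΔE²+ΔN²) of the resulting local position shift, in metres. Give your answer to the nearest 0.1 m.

563.7 m

At φ = 67.8887°, λ = -33.3323°: sin φ = 0.926454, cos φ = 0.376407, sin λ = -0.549494, cos λ = 0.835498.
ΔE = −sin λ·ΔX + cos λ·ΔY = −(-0.549494)·(75) + (0.835498)·(587) = 531.65 m.
ΔN = −sin φ cos λ·ΔX − sin φ sin λ·ΔY + cos φ·ΔZ = −(0.926454)(0.835498)(75) − (0.926454)(-0.549494)(587) + (0.376407)(-142) = 187.33 m.
Horizontal magnitude = √(ΔE² + ΔN²) = √(531.65² + 187.33²) = 563.69 m.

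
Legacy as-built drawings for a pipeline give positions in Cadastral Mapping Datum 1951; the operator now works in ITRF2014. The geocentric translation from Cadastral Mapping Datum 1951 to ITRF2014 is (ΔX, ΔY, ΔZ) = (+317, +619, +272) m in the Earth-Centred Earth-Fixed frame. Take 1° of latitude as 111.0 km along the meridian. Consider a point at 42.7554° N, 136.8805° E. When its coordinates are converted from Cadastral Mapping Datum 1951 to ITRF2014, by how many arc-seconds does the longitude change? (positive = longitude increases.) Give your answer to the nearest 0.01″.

Δλ = -29.53″

sin φ = 0.678870, cos φ = 0.734259, sin λ = 0.683522, cos λ = -0.729930.
East component: ΔE = −sin λ·ΔX + cos λ·ΔY = −(0.683522)(317) + (-0.729930)(619) = -668.50 m.
1° of latitude spans 111000 m; at latitude φ, 1° of longitude spans that × cos φ = 81502.7 m, so Δλ = -668.50 / 81502.7 × 3600 = -29.528″.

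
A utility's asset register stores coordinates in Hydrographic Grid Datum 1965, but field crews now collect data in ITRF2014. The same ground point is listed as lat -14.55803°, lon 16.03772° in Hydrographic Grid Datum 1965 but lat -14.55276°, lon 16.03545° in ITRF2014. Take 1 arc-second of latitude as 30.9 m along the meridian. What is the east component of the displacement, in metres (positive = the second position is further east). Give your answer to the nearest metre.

ΔE = -244 m

Δφ = -14.55276° − -14.55803° = +0.00527°; Δλ = 16.03545° − 16.03772° = -0.00227°.
1° of latitude = 3600 × 30.90 = 111240 m.
ΔN = Δφ × 111240 = 586.2 m; ΔE = Δλ × 111240 × cos(-14.55803°) = -0.00227 × 111240 × 0.967894 = -244.4 m.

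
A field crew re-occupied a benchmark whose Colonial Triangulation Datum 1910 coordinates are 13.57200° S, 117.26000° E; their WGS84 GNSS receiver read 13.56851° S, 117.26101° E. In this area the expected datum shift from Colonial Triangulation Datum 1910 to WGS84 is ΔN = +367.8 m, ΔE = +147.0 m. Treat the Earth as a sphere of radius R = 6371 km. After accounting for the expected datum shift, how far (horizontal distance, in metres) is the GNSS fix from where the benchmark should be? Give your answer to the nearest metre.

43 m

Observed coordinate differences: Δφ = +0.00349°, Δλ = +0.00101°.
Converting to metres (1° lat = 111195 m, cos φ = 0.972076): observed ΔN = 388.1 m, observed ΔE = 109.2 m.
Subtracting the expected shift leaves a residual of 388.1 − (367.8) = 20.3 m north and 109.2 − (147.0) = -37.8 m east.
Residual distance = √(20.3² + (-37.8)²) = 42.9 m.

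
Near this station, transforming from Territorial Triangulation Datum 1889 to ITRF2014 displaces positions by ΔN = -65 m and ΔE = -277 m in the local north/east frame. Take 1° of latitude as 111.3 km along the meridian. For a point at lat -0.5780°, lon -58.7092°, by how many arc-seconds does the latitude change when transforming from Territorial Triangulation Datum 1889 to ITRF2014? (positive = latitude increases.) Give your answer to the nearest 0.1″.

Δφ = -2.1″

1° of latitude = 111.3 km, so Δφ = -65.0 / 111300 = -0.0005840° = -2.102″.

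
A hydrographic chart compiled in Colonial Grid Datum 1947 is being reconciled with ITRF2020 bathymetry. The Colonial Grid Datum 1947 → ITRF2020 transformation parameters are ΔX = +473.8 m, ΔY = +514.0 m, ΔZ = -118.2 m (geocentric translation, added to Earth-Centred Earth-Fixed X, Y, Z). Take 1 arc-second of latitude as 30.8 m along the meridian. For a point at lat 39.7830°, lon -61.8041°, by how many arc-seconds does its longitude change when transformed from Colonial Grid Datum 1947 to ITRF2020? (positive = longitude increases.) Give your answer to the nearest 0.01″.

Δλ = 27.90″

sin φ = 0.639882, cos φ = 0.768473, sin λ = -0.881337, cos λ = 0.472488.
East component: ΔE = −sin λ·ΔX + cos λ·ΔY = −(-0.881337)(473.8) + (0.472488)(514.0) = 660.44 m.
1° of latitude spans 3600 × 30.80 = 110880 m; at latitude φ, 1° of longitude spans that × cos φ = 85208.3 m, so Δλ = 660.44 / 85208.3 × 3600 = 27.903″.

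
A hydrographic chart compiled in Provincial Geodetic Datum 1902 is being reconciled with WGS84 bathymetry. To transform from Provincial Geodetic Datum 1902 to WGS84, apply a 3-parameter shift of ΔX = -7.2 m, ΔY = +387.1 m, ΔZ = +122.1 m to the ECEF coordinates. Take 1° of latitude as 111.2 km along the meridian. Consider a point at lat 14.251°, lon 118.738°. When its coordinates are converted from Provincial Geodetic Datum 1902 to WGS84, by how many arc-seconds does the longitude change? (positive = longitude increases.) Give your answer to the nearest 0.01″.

Δλ = -6.01″

sin φ = 0.246170, cos φ = 0.969227, sin λ = 0.876827, cos λ = -0.480805.
East component: ΔE = −sin λ·ΔX + cos λ·ΔY = −(0.876827)(-7.2) + (-0.480805)(387.1) = -179.81 m.
1° of latitude spans 111200 m; at latitude φ, 1° of longitude spans that × cos φ = 107778.0 m, so Δλ = -179.81 / 107778.0 × 3600 = -6.006″.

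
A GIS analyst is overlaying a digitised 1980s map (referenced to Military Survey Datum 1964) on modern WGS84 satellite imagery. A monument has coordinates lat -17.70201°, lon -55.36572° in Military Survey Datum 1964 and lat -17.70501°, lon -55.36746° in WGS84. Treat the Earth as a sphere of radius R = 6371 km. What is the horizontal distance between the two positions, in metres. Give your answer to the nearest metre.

Δφ = -17.70501° − -17.70201° = -0.00300°; Δλ = -55.36746° − -55.36572° = -0.00174°.
1° along a meridian = πR/180 = 111195 m.
ΔN = Δφ × 111195 = -333.6 m; ΔE = Δλ × 111195 × cos(-17.70201°) = -0.00174 × 111195 × 0.952651 = -184.3 m.
Distance = √(ΔE² + ΔN²) = √((-184.3)² + (-333.6)²) = 381.1 m.

381 m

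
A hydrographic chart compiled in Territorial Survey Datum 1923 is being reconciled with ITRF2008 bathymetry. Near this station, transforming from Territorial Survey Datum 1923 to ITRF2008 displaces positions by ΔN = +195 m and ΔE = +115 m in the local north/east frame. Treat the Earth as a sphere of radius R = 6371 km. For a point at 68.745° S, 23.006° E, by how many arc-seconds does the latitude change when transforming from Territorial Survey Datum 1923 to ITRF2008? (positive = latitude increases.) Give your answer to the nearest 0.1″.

On a sphere of radius R, 1 rad of latitude = R, so Δφ = ΔN / R = 195.0 / 6371000 = 3.0607e-05 rad = 6.313″.

Δφ = 6.3″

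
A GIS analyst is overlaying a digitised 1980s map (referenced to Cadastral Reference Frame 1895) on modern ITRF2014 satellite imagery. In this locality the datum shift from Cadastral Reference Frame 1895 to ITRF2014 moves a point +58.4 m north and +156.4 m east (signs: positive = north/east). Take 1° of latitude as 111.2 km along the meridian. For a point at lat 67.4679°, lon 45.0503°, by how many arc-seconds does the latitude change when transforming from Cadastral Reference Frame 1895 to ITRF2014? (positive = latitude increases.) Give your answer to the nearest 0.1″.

1° of latitude = 111.2 km, so Δφ = 58.4 / 111200 = 0.0005252° = 1.891″.

Δφ = 1.9″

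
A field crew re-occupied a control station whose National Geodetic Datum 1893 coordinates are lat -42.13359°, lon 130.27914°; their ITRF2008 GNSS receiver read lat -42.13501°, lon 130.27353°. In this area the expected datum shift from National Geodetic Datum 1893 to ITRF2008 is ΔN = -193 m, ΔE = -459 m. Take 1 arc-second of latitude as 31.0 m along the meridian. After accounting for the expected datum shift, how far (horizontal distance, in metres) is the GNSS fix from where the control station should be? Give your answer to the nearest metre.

35 m

Observed coordinate differences: Δφ = -0.00142°, Δλ = -0.00561°.
Converting to metres (1° lat = 111600 m, cos φ = 0.741583): observed ΔN = -158.5 m, observed ΔE = -464.3 m.
Subtracting the expected shift leaves a residual of -158.5 − (-193) = 34.5 m north and -464.3 − (-459) = -5.3 m east.
Residual distance = √(34.5² + (-5.3)²) = 34.9 m.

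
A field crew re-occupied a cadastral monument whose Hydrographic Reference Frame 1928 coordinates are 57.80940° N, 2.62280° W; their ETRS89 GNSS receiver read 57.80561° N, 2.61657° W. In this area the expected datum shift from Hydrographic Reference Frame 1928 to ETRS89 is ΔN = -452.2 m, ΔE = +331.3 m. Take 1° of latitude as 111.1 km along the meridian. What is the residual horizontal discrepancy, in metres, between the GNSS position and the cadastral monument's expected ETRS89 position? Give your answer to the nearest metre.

Observed coordinate differences: Δφ = -0.00379°, Δλ = +0.00623°.
Converting to metres (1° lat = 111100 m, cos φ = 0.532737): observed ΔN = -421.1 m, observed ΔE = 368.7 m.
Subtracting the expected shift leaves a residual of -421.1 − (-452.2) = 31.1 m north and 368.7 − (331.3) = 37.4 m east.
Residual distance = √(31.1² + 37.4²) = 48.7 m.

49 m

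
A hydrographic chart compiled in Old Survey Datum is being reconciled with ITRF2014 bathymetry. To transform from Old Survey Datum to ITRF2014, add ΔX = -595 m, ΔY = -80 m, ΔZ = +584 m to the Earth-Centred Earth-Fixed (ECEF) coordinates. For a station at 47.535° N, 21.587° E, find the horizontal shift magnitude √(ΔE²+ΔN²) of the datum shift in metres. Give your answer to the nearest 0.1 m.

At φ = 47.535°, λ = 21.587°: sin φ = 0.737690, cos φ = 0.675140, sin λ = 0.367914, cos λ = 0.929860.
ΔE = −sin λ·ΔX + cos λ·ΔY = −(0.367914)·(-595) + (0.929860)·(-80) = 144.52 m.
ΔN = −sin φ cos λ·ΔX − sin φ sin λ·ΔY + cos φ·ΔZ = −(0.737690)(0.929860)(-595) − (0.737690)(0.367914)(-80) + (0.675140)(584) = 824.13 m.
Horizontal magnitude = √(ΔE² + ΔN²) = √(144.52² + 824.13²) = 836.71 m.

836.7 m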